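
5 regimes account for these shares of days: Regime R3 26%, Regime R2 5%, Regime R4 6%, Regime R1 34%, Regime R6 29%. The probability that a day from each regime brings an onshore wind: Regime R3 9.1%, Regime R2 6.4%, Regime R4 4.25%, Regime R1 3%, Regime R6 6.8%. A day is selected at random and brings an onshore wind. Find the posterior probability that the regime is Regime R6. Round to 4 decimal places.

Compute prior × likelihood for every hypothesis:
  Regime R3: 0.26 × 0.091 = 0.02366
  Regime R2: 0.05 × 0.064 = 0.0032
  Regime R4: 0.06 × 0.0425 = 0.00255
  Regime R1: 0.34 × 0.03 = 0.0102
  Regime R6: 0.29 × 0.068 = 0.01972
Sum = 0.05933.
P(Regime R6 | evidence) = 0.01972 / 0.05933 ≈ 0.3324.

0.3324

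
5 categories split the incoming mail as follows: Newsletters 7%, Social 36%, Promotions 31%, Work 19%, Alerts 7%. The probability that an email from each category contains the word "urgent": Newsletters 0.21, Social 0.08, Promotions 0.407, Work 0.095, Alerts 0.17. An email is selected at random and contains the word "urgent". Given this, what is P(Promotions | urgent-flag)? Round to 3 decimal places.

Compute prior × likelihood for every hypothesis:
  Newsletters: 0.07 × 0.21 = 0.0147
  Social: 0.36 × 0.08 = 0.0288
  Promotions: 0.31 × 0.407 = 0.12617
  Work: 0.19 × 0.095 = 0.01805
  Alerts: 0.07 × 0.17 = 0.0119
Normalizing constant = 0.19962.
P(Promotions | evidence) = 0.12617 / 0.19962 ≈ 0.632.

0.632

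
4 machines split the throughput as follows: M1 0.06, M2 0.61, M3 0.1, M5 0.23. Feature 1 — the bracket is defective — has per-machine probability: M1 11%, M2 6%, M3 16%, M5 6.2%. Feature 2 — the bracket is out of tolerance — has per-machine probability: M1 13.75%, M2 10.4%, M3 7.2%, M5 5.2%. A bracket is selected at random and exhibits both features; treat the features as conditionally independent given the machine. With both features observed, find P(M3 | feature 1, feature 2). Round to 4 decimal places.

0.1743

By Bayes' rule, posterior ∝ prior × likelihood:
  M1: 0.06 × 0.11 × 0.1375 = 0.0009075
  M2: 0.61 × 0.06 × 0.104 = 0.0038064
  M3: 0.1 × 0.16 × 0.072 = 0.001152
  M5: 0.23 × 0.062 × 0.052 = 0.00074152
Total = 0.00660742.
P(M3 | evidence) = 0.001152 / 0.00660742 ≈ 0.1743.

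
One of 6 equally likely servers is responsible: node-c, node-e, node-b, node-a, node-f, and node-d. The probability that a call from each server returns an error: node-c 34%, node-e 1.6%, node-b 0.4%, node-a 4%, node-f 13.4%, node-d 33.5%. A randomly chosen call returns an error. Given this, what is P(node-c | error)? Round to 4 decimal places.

Since the prior is uniform, the posterior is proportional to the likelihood:
  node-c: 0.34
  node-e: 0.016
  node-b: 0.004
  node-a: 0.04
  node-f: 0.134
  node-d: 0.335
Total = 0.869.
P(node-c | evidence) = 0.34 / 0.869 ≈ 0.3913.

0.3913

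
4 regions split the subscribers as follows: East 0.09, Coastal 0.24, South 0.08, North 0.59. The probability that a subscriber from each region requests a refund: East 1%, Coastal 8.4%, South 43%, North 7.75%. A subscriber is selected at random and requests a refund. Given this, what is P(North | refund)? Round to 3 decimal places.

By Bayes' rule, posterior ∝ prior × likelihood:
  East: 0.09 × 0.01 = 0.0009
  Coastal: 0.24 × 0.084 = 0.02016
  South: 0.08 × 0.43 = 0.0344
  North: 0.59 × 0.0775 = 0.045725
Normalizing constant = 0.101185.
P(North | evidence) = 0.045725 / 0.101185 ≈ 0.452.

0.452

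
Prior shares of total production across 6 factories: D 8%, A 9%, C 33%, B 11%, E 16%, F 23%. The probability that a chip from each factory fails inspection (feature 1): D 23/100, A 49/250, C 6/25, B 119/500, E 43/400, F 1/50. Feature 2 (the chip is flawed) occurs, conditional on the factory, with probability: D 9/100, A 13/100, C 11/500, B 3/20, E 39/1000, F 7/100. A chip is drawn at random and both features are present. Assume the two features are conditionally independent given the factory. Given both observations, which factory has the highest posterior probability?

Unnormalized posteriors (prior × likelihood):
  D: 0.08 × 0.23 × 0.09 = 0.001656
  A: 0.09 × 0.196 × 0.13 = 0.0022932
  C: 0.33 × 0.24 × 0.022 = 0.0017424
  B: 0.11 × 0.238 × 0.15 = 0.003927
  E: 0.16 × 0.1075 × 0.039 = 0.0006708
  F: 0.23 × 0.02 × 0.07 = 0.000322
Total = 0.0106114.
Largest term belongs to B, so B is most probable.

B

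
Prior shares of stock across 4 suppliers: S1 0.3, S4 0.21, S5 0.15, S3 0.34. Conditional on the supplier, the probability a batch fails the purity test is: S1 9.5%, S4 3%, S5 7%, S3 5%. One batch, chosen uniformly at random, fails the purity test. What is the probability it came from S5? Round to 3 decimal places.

0.169

Unnormalized posteriors (prior × likelihood):
  S1: 0.3 × 0.095 = 0.0285
  S4: 0.21 × 0.03 = 0.0063
  S5: 0.15 × 0.07 = 0.0105
  S3: 0.34 × 0.05 = 0.017
Sum = 0.0623.
P(S5 | evidence) = 0.0105 / 0.0623 ≈ 0.169.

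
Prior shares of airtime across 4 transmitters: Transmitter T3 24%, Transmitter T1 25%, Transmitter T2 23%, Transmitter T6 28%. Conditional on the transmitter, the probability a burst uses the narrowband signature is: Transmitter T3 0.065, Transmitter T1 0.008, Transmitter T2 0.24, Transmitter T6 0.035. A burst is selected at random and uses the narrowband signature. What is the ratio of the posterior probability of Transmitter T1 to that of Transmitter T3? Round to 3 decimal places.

Prior × likelihood for each hypothesis:
  Transmitter T3: 0.24 × 0.065 = 0.0156
  Transmitter T1: 0.25 × 0.008 = 0.002
  Transmitter T2: 0.23 × 0.24 = 0.0552
  Transmitter T6: 0.28 × 0.035 = 0.0098
Total = 0.0826.
The ratio is 0.002 / 0.0156 (the normalizer cancels) = 0.128.

0.128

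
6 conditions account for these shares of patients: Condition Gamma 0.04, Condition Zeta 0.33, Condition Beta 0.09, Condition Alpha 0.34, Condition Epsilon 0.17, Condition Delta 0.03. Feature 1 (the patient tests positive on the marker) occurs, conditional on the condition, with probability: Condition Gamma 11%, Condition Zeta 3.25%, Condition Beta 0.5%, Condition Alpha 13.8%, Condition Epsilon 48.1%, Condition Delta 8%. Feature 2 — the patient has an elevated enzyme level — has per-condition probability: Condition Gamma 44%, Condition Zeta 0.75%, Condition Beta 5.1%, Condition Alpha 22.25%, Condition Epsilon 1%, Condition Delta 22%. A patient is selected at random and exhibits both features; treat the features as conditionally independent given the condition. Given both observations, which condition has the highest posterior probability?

Condition Alpha

Compute prior × likelihood for every hypothesis:
  Condition Gamma: 0.04 × 0.11 × 0.44 = 0.001936
  Condition Zeta: 0.33 × 0.0325 × 0.0075 = 0.0000804375
  Condition Beta: 0.09 × 0.005 × 0.051 = 0.00002295
  Condition Alpha: 0.34 × 0.138 × 0.2225 = 0.0104397
  Condition Epsilon: 0.17 × 0.481 × 0.01 = 0.0008177
  Condition Delta: 0.03 × 0.08 × 0.22 = 0.000528
Total = 0.0138247875.
Largest term belongs to Condition Alpha, so Condition Alpha is most probable.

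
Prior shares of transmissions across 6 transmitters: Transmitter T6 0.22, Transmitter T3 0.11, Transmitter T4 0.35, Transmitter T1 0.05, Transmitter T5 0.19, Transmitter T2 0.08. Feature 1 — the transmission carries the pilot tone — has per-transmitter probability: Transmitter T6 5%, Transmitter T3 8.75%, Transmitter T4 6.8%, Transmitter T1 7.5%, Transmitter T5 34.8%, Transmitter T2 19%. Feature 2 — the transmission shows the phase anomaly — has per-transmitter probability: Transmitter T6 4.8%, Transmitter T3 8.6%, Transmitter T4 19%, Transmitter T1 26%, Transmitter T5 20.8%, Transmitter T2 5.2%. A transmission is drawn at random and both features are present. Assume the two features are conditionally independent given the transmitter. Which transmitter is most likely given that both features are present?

By Bayes' rule, posterior ∝ prior × likelihood:
  Transmitter T6: 0.22 × 0.05 × 0.048 = 0.000528
  Transmitter T3: 0.11 × 0.0875 × 0.086 = 0.00082775
  Transmitter T4: 0.35 × 0.068 × 0.19 = 0.004522
  Transmitter T1: 0.05 × 0.075 × 0.26 = 0.000975
  Transmitter T5: 0.19 × 0.348 × 0.208 = 0.01375296
  Transmitter T2: 0.08 × 0.19 × 0.052 = 0.0007904
Total = 0.02139611.
Largest term belongs to Transmitter T5, so Transmitter T5 is most probable.

Transmitter T5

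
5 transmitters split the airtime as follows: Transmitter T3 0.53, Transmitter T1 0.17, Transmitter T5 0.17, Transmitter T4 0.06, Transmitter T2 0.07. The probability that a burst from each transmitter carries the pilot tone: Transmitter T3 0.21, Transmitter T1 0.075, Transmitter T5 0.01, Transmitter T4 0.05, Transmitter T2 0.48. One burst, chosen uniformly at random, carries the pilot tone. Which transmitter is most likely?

Unnormalized posteriors (prior × likelihood):
  Transmitter T3: 0.53 × 0.21 = 0.1113
  Transmitter T1: 0.17 × 0.075 = 0.01275
  Transmitter T5: 0.17 × 0.01 = 0.0017
  Transmitter T4: 0.06 × 0.05 = 0.003
  Transmitter T2: 0.07 × 0.48 = 0.0336
Sum = 0.16235.
Largest term belongs to Transmitter T3, so Transmitter T3 is most probable.

Transmitter T3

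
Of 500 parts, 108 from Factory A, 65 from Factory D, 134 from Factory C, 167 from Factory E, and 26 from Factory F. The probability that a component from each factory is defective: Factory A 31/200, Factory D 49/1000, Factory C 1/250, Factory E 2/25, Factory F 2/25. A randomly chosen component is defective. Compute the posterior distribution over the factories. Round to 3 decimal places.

By Bayes' rule, posterior ∝ prior × likelihood:
  Factory A: 0.216 × 0.155 = 0.03348
  Factory D: 0.13 × 0.049 = 0.00637
  Factory C: 0.268 × 0.004 = 0.001072
  Factory E: 0.334 × 0.08 = 0.02672
  Factory F: 0.052 × 0.08 = 0.00416
Sum = 0.071802.
P(Factory A | defective) = 0.03348/0.071802 ≈ 0.466
P(Factory D | defective) = 0.00637/0.071802 ≈ 0.089
P(Factory C | defective) = 0.001072/0.071802 ≈ 0.015
P(Factory E | defective) = 0.02672/0.071802 ≈ 0.372
P(Factory F | defective) = 0.00416/0.071802 ≈ 0.058
(Check: 0.466+0.089+0.015+0.372+0.058 = 1.000.)

Factory A 0.466, Factory D 0.089, Factory C 0.015, Factory E 0.372, Factory F 0.058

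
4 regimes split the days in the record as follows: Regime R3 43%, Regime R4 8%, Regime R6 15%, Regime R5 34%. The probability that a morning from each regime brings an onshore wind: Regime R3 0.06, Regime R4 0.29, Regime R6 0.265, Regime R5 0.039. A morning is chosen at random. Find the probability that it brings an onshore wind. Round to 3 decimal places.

Compute prior × likelihood for every hypothesis:
  Regime R3: 0.43 × 0.06 = 0.0258
  Regime R4: 0.08 × 0.29 = 0.0232
  Regime R6: 0.15 × 0.265 = 0.03975
  Regime R5: 0.34 × 0.039 = 0.01326
P(onshore) = 0.0258 + 0.0232 + 0.03975 + 0.01326 = 0.10201 → 0.102.

0.102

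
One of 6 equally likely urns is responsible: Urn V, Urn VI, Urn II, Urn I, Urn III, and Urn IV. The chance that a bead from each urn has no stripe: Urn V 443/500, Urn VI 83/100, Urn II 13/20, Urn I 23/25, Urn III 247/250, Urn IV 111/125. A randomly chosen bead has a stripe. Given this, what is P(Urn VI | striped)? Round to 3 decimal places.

0.203

Taking complements, P(striped | each) = Urn V 0.114, Urn VI 0.17, Urn II 0.35, Urn I 0.08, Urn III 0.012, Urn IV 0.112.
With a uniform prior (1/6 each), posterior ∝ likelihood:
  Urn V: 0.114
  Urn VI: 0.17
  Urn II: 0.35
  Urn I: 0.08
  Urn III: 0.012
  Urn IV: 0.112
Sum = 0.838.
P(Urn VI | evidence) = 0.17 / 0.838 ≈ 0.203.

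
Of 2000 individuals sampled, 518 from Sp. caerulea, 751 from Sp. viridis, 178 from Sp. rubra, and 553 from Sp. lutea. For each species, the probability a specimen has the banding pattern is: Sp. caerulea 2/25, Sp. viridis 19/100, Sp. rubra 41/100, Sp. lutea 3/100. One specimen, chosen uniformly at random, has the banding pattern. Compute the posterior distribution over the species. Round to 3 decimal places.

Sp. caerulea 0.151, Sp. viridis 0.521, Sp. rubra 0.267, Sp. lutea 0.061

Prior × likelihood for each hypothesis:
  Sp. caerulea: 0.259 × 0.08 = 0.02072
  Sp. viridis: 0.3755 × 0.19 = 0.071345
  Sp. rubra: 0.089 × 0.41 = 0.03649
  Sp. lutea: 0.2765 × 0.03 = 0.008295
Sum = 0.13685.
P(Sp. caerulea | banded) = 0.02072/0.13685 ≈ 0.151
P(Sp. viridis | banded) = 0.071345/0.13685 ≈ 0.521
P(Sp. rubra | banded) = 0.03649/0.13685 ≈ 0.267
P(Sp. lutea | banded) = 0.008295/0.13685 ≈ 0.061
(Check: 0.151+0.521+0.267+0.061 = 1.000.)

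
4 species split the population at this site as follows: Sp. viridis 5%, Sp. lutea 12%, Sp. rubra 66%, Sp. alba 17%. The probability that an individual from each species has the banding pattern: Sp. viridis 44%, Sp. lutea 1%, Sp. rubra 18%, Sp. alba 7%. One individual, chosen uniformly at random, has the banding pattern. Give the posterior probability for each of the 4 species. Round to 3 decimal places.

Sp. viridis 0.143, Sp. lutea 0.008, Sp. rubra 0.772, Sp. alba 0.077

Unnormalized posteriors (prior × likelihood):
  Sp. viridis: 0.05 × 0.44 = 0.022
  Sp. lutea: 0.12 × 0.01 = 0.0012
  Sp. rubra: 0.66 × 0.18 = 0.1188
  Sp. alba: 0.17 × 0.07 = 0.0119
Sum = 0.1539.
P(Sp. viridis | banded) = 0.022/0.1539 ≈ 0.143
P(Sp. lutea | banded) = 0.0012/0.1539 ≈ 0.008
P(Sp. rubra | banded) = 0.1188/0.1539 ≈ 0.772
P(Sp. alba | banded) = 0.0119/0.1539 ≈ 0.077
(Check: 0.143+0.008+0.772+0.077 = 1.000.)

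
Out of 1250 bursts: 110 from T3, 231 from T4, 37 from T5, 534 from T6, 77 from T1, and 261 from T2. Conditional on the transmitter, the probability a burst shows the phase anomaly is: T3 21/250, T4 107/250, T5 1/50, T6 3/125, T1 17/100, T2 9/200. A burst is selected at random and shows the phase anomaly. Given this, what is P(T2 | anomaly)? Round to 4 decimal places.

Unnormalized posteriors (prior × likelihood):
  T3: 0.088 × 0.084 = 0.007392
  T4: 0.1848 × 0.428 = 0.0790944
  T5: 0.0296 × 0.02 = 0.000592
  T6: 0.4272 × 0.024 = 0.0102528
  T1: 0.0616 × 0.17 = 0.010472
  T2: 0.2088 × 0.045 = 0.009396
Sum = 0.1171992.
P(T2 | evidence) = 0.009396 / 0.1171992 ≈ 0.0802.

0.0802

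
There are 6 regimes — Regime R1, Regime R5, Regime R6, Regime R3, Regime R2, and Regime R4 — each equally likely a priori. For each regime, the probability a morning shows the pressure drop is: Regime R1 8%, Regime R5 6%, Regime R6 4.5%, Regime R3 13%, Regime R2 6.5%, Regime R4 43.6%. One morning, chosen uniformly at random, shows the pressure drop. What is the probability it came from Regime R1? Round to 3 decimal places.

0.098

With a uniform prior (1/6 each), posterior ∝ likelihood:
  Regime R1: 0.08
  Regime R5: 0.06
  Regime R6: 0.045
  Regime R3: 0.13
  Regime R2: 0.065
  Regime R4: 0.436
Sum = 0.816.
P(Regime R1 | evidence) = 0.08 / 0.816 ≈ 0.098.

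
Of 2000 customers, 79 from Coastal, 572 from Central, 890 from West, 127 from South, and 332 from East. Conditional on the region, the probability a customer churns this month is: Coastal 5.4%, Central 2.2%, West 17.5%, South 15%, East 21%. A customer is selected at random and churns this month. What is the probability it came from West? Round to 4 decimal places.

0.5959

Unnormalized posteriors (prior × likelihood):
  Coastal: 0.0395 × 0.054 = 0.002133
  Central: 0.286 × 0.022 = 0.006292
  West: 0.445 × 0.175 = 0.077875
  South: 0.0635 × 0.15 = 0.009525
  East: 0.166 × 0.21 = 0.03486
Normalizing constant = 0.130685.
P(West | evidence) = 0.077875 / 0.130685 ≈ 0.5959.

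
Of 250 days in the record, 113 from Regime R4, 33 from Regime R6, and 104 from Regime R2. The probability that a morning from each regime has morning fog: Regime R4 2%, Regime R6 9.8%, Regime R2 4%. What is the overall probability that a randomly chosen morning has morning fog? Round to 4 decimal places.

Unnormalized posteriors (prior × likelihood):
  Regime R4: 0.452 × 0.02 = 0.00904
  Regime R6: 0.132 × 0.098 = 0.012936
  Regime R2: 0.416 × 0.04 = 0.01664
P(fog) = 0.00904 + 0.012936 + 0.01664 = 0.038616 → 0.0386.

0.0386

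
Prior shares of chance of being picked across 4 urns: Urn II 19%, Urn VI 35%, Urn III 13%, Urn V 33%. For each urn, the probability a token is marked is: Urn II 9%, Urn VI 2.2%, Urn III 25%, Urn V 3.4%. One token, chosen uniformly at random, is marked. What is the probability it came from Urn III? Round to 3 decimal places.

0.474

Unnormalized posteriors (prior × likelihood):
  Urn II: 0.19 × 0.09 = 0.0171
  Urn VI: 0.35 × 0.022 = 0.0077
  Urn III: 0.13 × 0.25 = 0.0325
  Urn V: 0.33 × 0.034 = 0.01122
Total = 0.06852.
P(Urn III | evidence) = 0.0325 / 0.06852 ≈ 0.474.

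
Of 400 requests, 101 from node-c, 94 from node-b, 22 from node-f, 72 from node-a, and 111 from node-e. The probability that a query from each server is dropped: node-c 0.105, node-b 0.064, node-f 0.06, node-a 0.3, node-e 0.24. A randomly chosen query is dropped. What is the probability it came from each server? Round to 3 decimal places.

Prior × likelihood for each hypothesis:
  node-c: 0.2525 × 0.105 = 0.0265125
  node-b: 0.235 × 0.064 = 0.01504
  node-f: 0.055 × 0.06 = 0.0033
  node-a: 0.18 × 0.3 = 0.054
  node-e: 0.2775 × 0.24 = 0.0666
Normalizing constant = 0.1654525.
P(node-c | dropped) = 0.0265125/0.1654525 ≈ 0.160
P(node-b | dropped) = 0.01504/0.1654525 ≈ 0.091
P(node-f | dropped) = 0.0033/0.1654525 ≈ 0.020
P(node-a | dropped) = 0.054/0.1654525 ≈ 0.326
P(node-e | dropped) = 0.0666/0.1654525 ≈ 0.403

node-c 0.160, node-b 0.091, node-f 0.020, node-a 0.326, node-e 0.403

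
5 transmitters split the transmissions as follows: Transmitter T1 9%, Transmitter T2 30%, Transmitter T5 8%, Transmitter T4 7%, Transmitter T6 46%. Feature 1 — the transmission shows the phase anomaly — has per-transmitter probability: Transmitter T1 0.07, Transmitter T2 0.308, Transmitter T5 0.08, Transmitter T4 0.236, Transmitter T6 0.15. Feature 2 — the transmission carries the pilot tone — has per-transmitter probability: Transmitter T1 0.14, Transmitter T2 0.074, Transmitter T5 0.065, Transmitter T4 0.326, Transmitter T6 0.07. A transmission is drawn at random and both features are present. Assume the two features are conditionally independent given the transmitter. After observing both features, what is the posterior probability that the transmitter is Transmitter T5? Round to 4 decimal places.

0.0227

Prior × likelihood for each hypothesis:
  Transmitter T1: 0.09 × 0.07 × 0.14 = 0.000882
  Transmitter T2: 0.3 × 0.308 × 0.074 = 0.0068376
  Transmitter T5: 0.08 × 0.08 × 0.065 = 0.000416
  Transmitter T4: 0.07 × 0.236 × 0.326 = 0.00538552
  Transmitter T6: 0.46 × 0.15 × 0.07 = 0.00483
Sum = 0.01835112.
P(Transmitter T5 | evidence) = 0.000416 / 0.01835112 ≈ 0.0227.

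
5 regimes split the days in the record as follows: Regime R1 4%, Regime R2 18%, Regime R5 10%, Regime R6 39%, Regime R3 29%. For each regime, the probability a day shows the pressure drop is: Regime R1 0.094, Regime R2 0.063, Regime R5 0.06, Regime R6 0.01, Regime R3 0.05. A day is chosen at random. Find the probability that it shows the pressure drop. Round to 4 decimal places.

0.0395

Unnormalized posteriors (prior × likelihood):
  Regime R1: 0.04 × 0.094 = 0.00376
  Regime R2: 0.18 × 0.063 = 0.01134
  Regime R5: 0.1 × 0.06 = 0.006
  Regime R6: 0.39 × 0.01 = 0.0039
  Regime R3: 0.29 × 0.05 = 0.0145
P(drop) = 0.00376 + 0.01134 + 0.006 + 0.0039 + 0.0145 = 0.0395 → 0.0395.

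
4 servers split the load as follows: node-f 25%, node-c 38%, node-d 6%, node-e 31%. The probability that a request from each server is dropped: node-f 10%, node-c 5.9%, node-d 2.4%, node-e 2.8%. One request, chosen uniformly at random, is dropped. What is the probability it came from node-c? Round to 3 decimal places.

Unnormalized posteriors (prior × likelihood):
  node-f: 0.25 × 0.1 = 0.025
  node-c: 0.38 × 0.059 = 0.02242
  node-d: 0.06 × 0.024 = 0.00144
  node-e: 0.31 × 0.028 = 0.00868
Normalizing constant = 0.05754.
P(node-c | evidence) = 0.02242 / 0.05754 ≈ 0.390.

0.390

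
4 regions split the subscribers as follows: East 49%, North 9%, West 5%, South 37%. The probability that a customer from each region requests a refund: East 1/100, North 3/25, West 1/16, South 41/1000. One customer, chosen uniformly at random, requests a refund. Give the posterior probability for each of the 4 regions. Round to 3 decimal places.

Unnormalized posteriors (prior × likelihood):
  East: 0.49 × 0.01 = 0.0049
  North: 0.09 × 0.12 = 0.0108
  West: 0.05 × 0.0625 = 0.003125
  South: 0.37 × 0.041 = 0.01517
Normalizing constant = 0.033995.
P(East | refund) = 0.0049/0.033995 ≈ 0.144
P(North | refund) = 0.0108/0.033995 ≈ 0.318
P(West | refund) = 0.003125/0.033995 ≈ 0.092
P(South | refund) = 0.01517/0.033995 ≈ 0.446

East 0.144, North 0.318, West 0.092, South 0.446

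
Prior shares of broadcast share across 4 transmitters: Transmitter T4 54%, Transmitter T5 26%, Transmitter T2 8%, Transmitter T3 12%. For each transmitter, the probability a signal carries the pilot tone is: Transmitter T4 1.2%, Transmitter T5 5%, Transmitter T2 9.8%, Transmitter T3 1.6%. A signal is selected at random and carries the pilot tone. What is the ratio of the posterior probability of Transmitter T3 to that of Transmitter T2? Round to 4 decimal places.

0.2449

Compute prior × likelihood for every hypothesis:
  Transmitter T4: 0.54 × 0.012 = 0.00648
  Transmitter T5: 0.26 × 0.05 = 0.013
  Transmitter T2: 0.08 × 0.098 = 0.00784
  Transmitter T3: 0.12 × 0.016 = 0.00192
Normalizing constant = 0.02924.
The ratio is 0.00192 / 0.00784 (the normalizer cancels) = 0.2449.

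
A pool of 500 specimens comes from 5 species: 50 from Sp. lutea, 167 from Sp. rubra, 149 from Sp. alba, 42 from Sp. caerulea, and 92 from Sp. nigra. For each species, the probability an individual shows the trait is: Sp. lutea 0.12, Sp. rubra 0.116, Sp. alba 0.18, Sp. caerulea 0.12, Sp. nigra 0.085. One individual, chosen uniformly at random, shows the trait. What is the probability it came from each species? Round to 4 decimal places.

By Bayes' rule, posterior ∝ prior × likelihood:
  Sp. lutea: 0.1 × 0.12 = 0.012
  Sp. rubra: 0.334 × 0.116 = 0.038744
  Sp. alba: 0.298 × 0.18 = 0.05364
  Sp. caerulea: 0.084 × 0.12 = 0.01008
  Sp. nigra: 0.184 × 0.085 = 0.01564
Total = 0.130104.
P(Sp. lutea | trait) = 0.012/0.130104 ≈ 0.0922
P(Sp. rubra | trait) = 0.038744/0.130104 ≈ 0.2978
P(Sp. alba | trait) = 0.05364/0.130104 ≈ 0.4123
P(Sp. caerulea | trait) = 0.01008/0.130104 ≈ 0.0775
P(Sp. nigra | trait) = 0.01564/0.130104 ≈ 0.1202
(Check: 0.0922+0.2978+0.4123+0.0775+0.1202 = 1.0000.)

Sp. lutea 0.0922, Sp. rubra 0.2978, Sp. alba 0.4123, Sp. caerulea 0.0775, Sp. nigra 0.1202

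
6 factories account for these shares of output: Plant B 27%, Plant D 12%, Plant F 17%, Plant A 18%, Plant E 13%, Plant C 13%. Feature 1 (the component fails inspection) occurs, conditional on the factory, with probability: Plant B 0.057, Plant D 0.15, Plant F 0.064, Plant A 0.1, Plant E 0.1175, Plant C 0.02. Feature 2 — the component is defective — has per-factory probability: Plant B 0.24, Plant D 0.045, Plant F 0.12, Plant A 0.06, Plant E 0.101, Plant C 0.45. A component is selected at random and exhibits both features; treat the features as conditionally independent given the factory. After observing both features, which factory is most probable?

Plant B

Compute prior × likelihood for every hypothesis:
  Plant B: 0.27 × 0.057 × 0.24 = 0.0036936
  Plant D: 0.12 × 0.15 × 0.045 = 0.00081
  Plant F: 0.17 × 0.064 × 0.12 = 0.0013056
  Plant A: 0.18 × 0.1 × 0.06 = 0.00108
  Plant E: 0.13 × 0.1175 × 0.101 = 0.001542775
  Plant C: 0.13 × 0.02 × 0.45 = 0.00117
Normalizing constant = 0.009601975.
Largest term belongs to Plant B, so Plant B is most probable.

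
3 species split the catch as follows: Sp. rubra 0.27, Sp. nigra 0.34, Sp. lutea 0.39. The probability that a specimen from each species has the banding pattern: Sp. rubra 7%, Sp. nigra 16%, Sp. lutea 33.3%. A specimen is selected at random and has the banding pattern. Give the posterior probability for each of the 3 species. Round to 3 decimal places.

Unnormalized posteriors (prior × likelihood):
  Sp. rubra: 0.27 × 0.07 = 0.0189
  Sp. nigra: 0.34 × 0.16 = 0.0544
  Sp. lutea: 0.39 × 0.333 = 0.12987
Normalizing constant = 0.20317.
P(Sp. rubra | banded) = 0.0189/0.20317 ≈ 0.093
P(Sp. nigra | banded) = 0.0544/0.20317 ≈ 0.268
P(Sp. lutea | banded) = 0.12987/0.20317 ≈ 0.639

Sp. rubra 0.093, Sp. nigra 0.268, Sp. lutea 0.639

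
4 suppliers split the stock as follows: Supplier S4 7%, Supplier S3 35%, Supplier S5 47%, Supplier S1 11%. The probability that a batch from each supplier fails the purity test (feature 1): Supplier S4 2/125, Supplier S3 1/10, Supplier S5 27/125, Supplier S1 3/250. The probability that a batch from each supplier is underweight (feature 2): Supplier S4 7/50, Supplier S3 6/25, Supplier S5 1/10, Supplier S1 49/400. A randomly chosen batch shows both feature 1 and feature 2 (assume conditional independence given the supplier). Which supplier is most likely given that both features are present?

Unnormalized posteriors (prior × likelihood):
  Supplier S4: 0.07 × 0.016 × 0.14 = 0.0001568
  Supplier S3: 0.35 × 0.1 × 0.24 = 0.0084
  Supplier S5: 0.47 × 0.216 × 0.1 = 0.010152
  Supplier S1: 0.11 × 0.012 × 0.1225 = 0.0001617
Sum = 0.0188705.
Largest term belongs to Supplier S5, so Supplier S5 is most probable.

Supplier S5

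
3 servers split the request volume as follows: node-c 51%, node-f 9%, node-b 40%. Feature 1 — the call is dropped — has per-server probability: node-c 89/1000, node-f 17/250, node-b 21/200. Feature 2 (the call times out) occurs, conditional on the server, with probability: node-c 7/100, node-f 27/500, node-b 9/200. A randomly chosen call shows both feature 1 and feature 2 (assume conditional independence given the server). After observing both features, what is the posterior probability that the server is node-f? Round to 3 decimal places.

0.061

Prior × likelihood for each hypothesis:
  node-c: 0.51 × 0.089 × 0.07 = 0.0031773
  node-f: 0.09 × 0.068 × 0.054 = 0.00033048
  node-b: 0.4 × 0.105 × 0.045 = 0.00189
Sum = 0.00539778.
P(node-f | evidence) = 0.00033048 / 0.00539778 ≈ 0.061.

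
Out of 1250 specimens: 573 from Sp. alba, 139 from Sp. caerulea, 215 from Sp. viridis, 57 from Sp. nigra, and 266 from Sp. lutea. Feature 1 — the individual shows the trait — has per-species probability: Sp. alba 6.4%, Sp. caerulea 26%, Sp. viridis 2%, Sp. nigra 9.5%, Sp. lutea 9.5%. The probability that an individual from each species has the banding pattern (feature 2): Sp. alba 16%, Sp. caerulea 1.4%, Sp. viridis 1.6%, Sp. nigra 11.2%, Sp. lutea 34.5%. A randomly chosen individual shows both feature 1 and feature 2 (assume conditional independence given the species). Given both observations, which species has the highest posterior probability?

Compute prior × likelihood for every hypothesis:
  Sp. alba: 0.4584 × 0.064 × 0.16 = 0.004694016
  Sp. caerulea: 0.1112 × 0.26 × 0.014 = 0.000404768
  Sp. viridis: 0.172 × 0.02 × 0.016 = 0.00005504
  Sp. nigra: 0.0456 × 0.095 × 0.112 = 0.000485184
  Sp. lutea: 0.2128 × 0.095 × 0.345 = 0.00697452
Total = 0.012613528.
Largest term belongs to Sp. lutea, so Sp. lutea is most probable.

Sp. lutea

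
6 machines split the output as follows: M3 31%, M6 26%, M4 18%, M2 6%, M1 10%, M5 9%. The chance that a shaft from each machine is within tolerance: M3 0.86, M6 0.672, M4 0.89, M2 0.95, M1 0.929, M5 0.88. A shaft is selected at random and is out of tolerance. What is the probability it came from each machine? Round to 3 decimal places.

M3 0.256, M6 0.503, M4 0.117, M2 0.018, M1 0.042, M5 0.064

Taking complements, P(oversize | each) = M3 0.14, M6 0.328, M4 0.11, M2 0.05, M1 0.071, M5 0.12.
Compute prior × likelihood for every hypothesis:
  M3: 0.31 × 0.14 = 0.0434
  M6: 0.26 × 0.328 = 0.08528
  M4: 0.18 × 0.11 = 0.0198
  M2: 0.06 × 0.05 = 0.003
  M1: 0.1 × 0.071 = 0.0071
  M5: 0.09 × 0.12 = 0.0108
Total = 0.16938.
P(M3 | oversize) = 0.0434/0.16938 ≈ 0.256
P(M6 | oversize) = 0.08528/0.16938 ≈ 0.503
P(M4 | oversize) = 0.0198/0.16938 ≈ 0.117
P(M2 | oversize) = 0.003/0.16938 ≈ 0.018
P(M1 | oversize) = 0.0071/0.16938 ≈ 0.042
P(M5 | oversize) = 0.0108/0.16938 ≈ 0.064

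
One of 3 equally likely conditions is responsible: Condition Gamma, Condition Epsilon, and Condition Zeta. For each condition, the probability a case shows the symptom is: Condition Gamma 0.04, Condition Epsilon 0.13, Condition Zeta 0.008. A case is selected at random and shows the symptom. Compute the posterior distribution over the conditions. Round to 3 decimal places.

Since the prior is uniform, the posterior is proportional to the likelihood:
  Condition Gamma: 0.04
  Condition Epsilon: 0.13
  Condition Zeta: 0.008
Total = 0.178.
P(Condition Gamma | symptomatic) = 0.04/0.178 ≈ 0.225
P(Condition Epsilon | symptomatic) = 0.13/0.178 ≈ 0.730
P(Condition Zeta | symptomatic) = 0.008/0.178 ≈ 0.045
(Check: 0.225+0.730+0.045 = 1.000.)

Condition Gamma 0.225, Condition Epsilon 0.730, Condition Zeta 0.045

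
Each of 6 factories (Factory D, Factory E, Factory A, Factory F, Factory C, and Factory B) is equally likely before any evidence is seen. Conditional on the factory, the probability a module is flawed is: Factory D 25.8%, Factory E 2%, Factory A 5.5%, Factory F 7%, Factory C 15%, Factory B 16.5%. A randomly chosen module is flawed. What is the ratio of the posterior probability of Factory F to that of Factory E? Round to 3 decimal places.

Since the prior is uniform, the posterior is proportional to the likelihood:
  Factory D: 0.258
  Factory E: 0.02
  Factory A: 0.055
  Factory F: 0.07
  Factory C: 0.15
  Factory B: 0.165
Total = 0.718.
The ratio is 0.07 / 0.02 (the normalizer cancels) = 3.500.

3.500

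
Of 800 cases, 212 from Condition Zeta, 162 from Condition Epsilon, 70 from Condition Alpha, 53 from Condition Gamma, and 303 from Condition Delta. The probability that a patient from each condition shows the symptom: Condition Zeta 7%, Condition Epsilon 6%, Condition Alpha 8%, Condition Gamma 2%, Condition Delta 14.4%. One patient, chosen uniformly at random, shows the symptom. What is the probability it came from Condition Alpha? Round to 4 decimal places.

By Bayes' rule, posterior ∝ prior × likelihood:
  Condition Zeta: 0.265 × 0.07 = 0.01855
  Condition Epsilon: 0.2025 × 0.06 = 0.01215
  Condition Alpha: 0.0875 × 0.08 = 0.007
  Condition Gamma: 0.06625 × 0.02 = 0.001325
  Condition Delta: 0.37875 × 0.144 = 0.05454
Normalizing constant = 0.093565.
P(Condition Alpha | evidence) = 0.007 / 0.093565 ≈ 0.0748.

0.0748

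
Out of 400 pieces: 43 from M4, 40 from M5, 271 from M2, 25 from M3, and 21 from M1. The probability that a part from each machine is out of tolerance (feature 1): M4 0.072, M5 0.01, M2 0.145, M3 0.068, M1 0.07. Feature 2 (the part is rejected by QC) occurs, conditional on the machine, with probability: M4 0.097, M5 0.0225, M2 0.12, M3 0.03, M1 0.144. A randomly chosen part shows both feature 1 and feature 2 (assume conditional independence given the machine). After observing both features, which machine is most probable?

M2

Prior × likelihood for each hypothesis:
  M4: 0.1075 × 0.072 × 0.097 = 0.00075078
  M5: 0.1 × 0.01 × 0.0225 = 0.0000225
  M2: 0.6775 × 0.145 × 0.12 = 0.0117885
  M3: 0.0625 × 0.068 × 0.03 = 0.0001275
  M1: 0.0525 × 0.07 × 0.144 = 0.0005292
Total = 0.01321848.
Largest term belongs to M2, so M2 is most probable.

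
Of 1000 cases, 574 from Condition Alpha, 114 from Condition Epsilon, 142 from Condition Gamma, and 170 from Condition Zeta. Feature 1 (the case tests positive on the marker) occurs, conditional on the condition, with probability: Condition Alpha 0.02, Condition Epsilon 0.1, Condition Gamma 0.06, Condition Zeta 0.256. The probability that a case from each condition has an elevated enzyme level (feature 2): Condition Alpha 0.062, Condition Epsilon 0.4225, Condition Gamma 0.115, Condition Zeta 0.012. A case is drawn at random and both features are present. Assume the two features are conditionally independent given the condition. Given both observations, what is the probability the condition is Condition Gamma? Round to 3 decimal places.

0.139

Prior × likelihood for each hypothesis:
  Condition Alpha: 0.574 × 0.02 × 0.062 = 0.00071176
  Condition Epsilon: 0.114 × 0.1 × 0.4225 = 0.0048165
  Condition Gamma: 0.142 × 0.06 × 0.115 = 0.0009798
  Condition Zeta: 0.17 × 0.256 × 0.012 = 0.00052224
Normalizing constant = 0.0070303.
P(Condition Gamma | evidence) = 0.0009798 / 0.0070303 ≈ 0.139.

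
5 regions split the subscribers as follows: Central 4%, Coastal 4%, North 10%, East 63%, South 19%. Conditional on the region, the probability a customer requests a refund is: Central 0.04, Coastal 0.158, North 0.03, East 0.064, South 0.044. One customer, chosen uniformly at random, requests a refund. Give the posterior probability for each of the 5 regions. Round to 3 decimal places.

Prior × likelihood for each hypothesis:
  Central: 0.04 × 0.04 = 0.0016
  Coastal: 0.04 × 0.158 = 0.00632
  North: 0.1 × 0.03 = 0.003
  East: 0.63 × 0.064 = 0.04032
  South: 0.19 × 0.044 = 0.00836
Sum = 0.0596.
P(Central | refund) = 0.0016/0.0596 ≈ 0.027
P(Coastal | refund) = 0.00632/0.0596 ≈ 0.106
P(North | refund) = 0.003/0.0596 ≈ 0.050
P(East | refund) = 0.04032/0.0596 ≈ 0.677
P(South | refund) = 0.00836/0.0596 ≈ 0.140
(Check: 0.027+0.106+0.050+0.677+0.140 = 1.000.)

Central 0.027, Coastal 0.106, North 0.050, East 0.677, South 0.140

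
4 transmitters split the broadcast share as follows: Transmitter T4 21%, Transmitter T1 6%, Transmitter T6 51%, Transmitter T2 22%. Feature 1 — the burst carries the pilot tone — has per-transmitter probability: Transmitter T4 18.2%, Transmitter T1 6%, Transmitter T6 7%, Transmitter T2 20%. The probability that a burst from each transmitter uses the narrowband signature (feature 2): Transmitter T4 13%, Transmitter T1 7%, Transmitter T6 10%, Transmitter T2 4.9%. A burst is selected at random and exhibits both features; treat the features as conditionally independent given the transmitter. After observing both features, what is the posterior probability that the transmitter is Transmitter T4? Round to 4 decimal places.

Prior × likelihood for each hypothesis:
  Transmitter T4: 0.21 × 0.182 × 0.13 = 0.0049686
  Transmitter T1: 0.06 × 0.06 × 0.07 = 0.000252
  Transmitter T6: 0.51 × 0.07 × 0.1 = 0.00357
  Transmitter T2: 0.22 × 0.2 × 0.049 = 0.002156
Total = 0.0109466.
P(Transmitter T4 | evidence) = 0.0049686 / 0.0109466 ≈ 0.4539.

0.4539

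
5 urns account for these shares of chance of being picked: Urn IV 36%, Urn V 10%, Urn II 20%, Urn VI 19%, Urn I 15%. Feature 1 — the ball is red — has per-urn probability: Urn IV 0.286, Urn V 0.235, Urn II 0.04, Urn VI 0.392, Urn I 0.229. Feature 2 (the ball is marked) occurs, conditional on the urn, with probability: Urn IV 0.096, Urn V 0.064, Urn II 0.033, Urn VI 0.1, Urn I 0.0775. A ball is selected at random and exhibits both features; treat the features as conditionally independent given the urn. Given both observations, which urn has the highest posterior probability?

Urn IV

Compute prior × likelihood for every hypothesis:
  Urn IV: 0.36 × 0.286 × 0.096 = 0.00988416
  Urn V: 0.1 × 0.235 × 0.064 = 0.001504
  Urn II: 0.2 × 0.04 × 0.033 = 0.000264
  Urn VI: 0.19 × 0.392 × 0.1 = 0.007448
  Urn I: 0.15 × 0.229 × 0.0775 = 0.002662125
Total = 0.021762285.
Largest term belongs to Urn IV, so Urn IV is most probable.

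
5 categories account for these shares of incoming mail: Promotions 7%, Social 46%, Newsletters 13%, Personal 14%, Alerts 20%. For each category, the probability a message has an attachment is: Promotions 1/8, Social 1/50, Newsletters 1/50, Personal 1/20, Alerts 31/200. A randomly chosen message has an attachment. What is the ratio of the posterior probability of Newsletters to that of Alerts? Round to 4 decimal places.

0.0839

Compute prior × likelihood for every hypothesis:
  Promotions: 0.07 × 0.125 = 0.00875
  Social: 0.46 × 0.02 = 0.0092
  Newsletters: 0.13 × 0.02 = 0.0026
  Personal: 0.14 × 0.05 = 0.007
  Alerts: 0.2 × 0.155 = 0.031
Normalizing constant = 0.05855.
The ratio is 0.0026 / 0.031 (the normalizer cancels) = 0.0839.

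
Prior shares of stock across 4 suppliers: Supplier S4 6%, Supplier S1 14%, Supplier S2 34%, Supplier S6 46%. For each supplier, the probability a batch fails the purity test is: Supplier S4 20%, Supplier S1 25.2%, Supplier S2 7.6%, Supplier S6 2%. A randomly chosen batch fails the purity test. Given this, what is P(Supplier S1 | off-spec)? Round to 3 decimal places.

0.429

By Bayes' rule, posterior ∝ prior × likelihood:
  Supplier S4: 0.06 × 0.2 = 0.012
  Supplier S1: 0.14 × 0.252 = 0.03528
  Supplier S2: 0.34 × 0.076 = 0.02584
  Supplier S6: 0.46 × 0.02 = 0.0092
Sum = 0.08232.
P(Supplier S1 | evidence) = 0.03528 / 0.08232 ≈ 0.429.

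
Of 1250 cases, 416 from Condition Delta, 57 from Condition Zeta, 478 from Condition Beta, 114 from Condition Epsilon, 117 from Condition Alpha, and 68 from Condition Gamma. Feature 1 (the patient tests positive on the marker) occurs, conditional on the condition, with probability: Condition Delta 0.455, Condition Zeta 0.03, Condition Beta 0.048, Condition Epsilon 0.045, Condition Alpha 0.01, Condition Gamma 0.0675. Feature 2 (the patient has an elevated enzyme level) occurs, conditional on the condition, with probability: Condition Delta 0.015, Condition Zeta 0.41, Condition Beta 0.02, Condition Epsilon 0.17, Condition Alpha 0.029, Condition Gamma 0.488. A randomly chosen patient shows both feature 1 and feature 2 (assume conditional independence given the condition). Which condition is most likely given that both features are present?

Condition Delta

Compute prior × likelihood for every hypothesis:
  Condition Delta: 0.3328 × 0.455 × 0.015 = 0.00227136
  Condition Zeta: 0.0456 × 0.03 × 0.41 = 0.00056088
  Condition Beta: 0.3824 × 0.048 × 0.02 = 0.000367104
  Condition Epsilon: 0.0912 × 0.045 × 0.17 = 0.00069768
  Condition Alpha: 0.0936 × 0.01 × 0.029 = 0.000027144
  Condition Gamma: 0.0544 × 0.0675 × 0.488 = 0.001791936
Normalizing constant = 0.005716104.
Largest term belongs to Condition Delta, so Condition Delta is most probable.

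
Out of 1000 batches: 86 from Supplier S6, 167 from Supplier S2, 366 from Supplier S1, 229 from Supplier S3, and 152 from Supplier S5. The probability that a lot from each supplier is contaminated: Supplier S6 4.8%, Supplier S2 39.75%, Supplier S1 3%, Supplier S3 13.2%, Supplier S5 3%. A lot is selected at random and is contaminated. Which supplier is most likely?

Supplier S2

Prior × likelihood for each hypothesis:
  Supplier S6: 0.086 × 0.048 = 0.004128
  Supplier S2: 0.167 × 0.3975 = 0.0663825
  Supplier S1: 0.366 × 0.03 = 0.01098
  Supplier S3: 0.229 × 0.132 = 0.030228
  Supplier S5: 0.152 × 0.03 = 0.00456
Sum = 0.1162785.
Largest term belongs to Supplier S2, so Supplier S2 is most probable.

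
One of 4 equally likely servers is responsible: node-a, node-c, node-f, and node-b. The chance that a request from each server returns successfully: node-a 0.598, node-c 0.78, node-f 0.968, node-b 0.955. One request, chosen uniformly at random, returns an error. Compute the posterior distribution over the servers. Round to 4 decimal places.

node-a 0.5751, node-c 0.3147, node-f 0.0458, node-b 0.0644

Taking complements, P(error | each) = node-a 0.402, node-c 0.22, node-f 0.032, node-b 0.045.
With a uniform prior (1/4 each), posterior ∝ likelihood:
  node-a: 0.402
  node-c: 0.22
  node-f: 0.032
  node-b: 0.045
Total = 0.699.
P(node-a | error) = 0.402/0.699 ≈ 0.5751
P(node-c | error) = 0.22/0.699 ≈ 0.3147
P(node-f | error) = 0.032/0.699 ≈ 0.0458
P(node-b | error) = 0.045/0.699 ≈ 0.0644
(Check: 0.5751+0.3147+0.0458+0.0644 = 1.0000.)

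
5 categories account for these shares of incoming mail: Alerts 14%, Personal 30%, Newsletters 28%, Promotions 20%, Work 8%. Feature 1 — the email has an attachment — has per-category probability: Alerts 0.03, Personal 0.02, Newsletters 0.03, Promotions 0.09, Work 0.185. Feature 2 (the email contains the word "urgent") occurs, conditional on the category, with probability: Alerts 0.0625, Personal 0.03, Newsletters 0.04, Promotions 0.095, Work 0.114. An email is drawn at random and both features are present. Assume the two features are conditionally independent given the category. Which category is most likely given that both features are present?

Promotions

Prior × likelihood for each hypothesis:
  Alerts: 0.14 × 0.03 × 0.0625 = 0.0002625
  Personal: 0.3 × 0.02 × 0.03 = 0.00018
  Newsletters: 0.28 × 0.03 × 0.04 = 0.000336
  Promotions: 0.2 × 0.09 × 0.095 = 0.00171
  Work: 0.08 × 0.185 × 0.114 = 0.0016872
Sum = 0.0041757.
Largest term belongs to Promotions, so Promotions is most probable.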